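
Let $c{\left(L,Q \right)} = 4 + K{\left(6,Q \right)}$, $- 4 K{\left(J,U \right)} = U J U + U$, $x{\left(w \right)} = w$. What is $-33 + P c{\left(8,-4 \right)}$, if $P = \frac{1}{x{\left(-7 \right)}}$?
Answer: $- \frac{212}{7} \approx -30.286$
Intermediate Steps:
$K{\left(J,U \right)} = - \frac{U}{4} - \frac{J U^{2}}{4}$ ($K{\left(J,U \right)} = - \frac{U J U + U}{4} = - \frac{J U U + U}{4} = - \frac{J U^{2} + U}{4} = - \frac{U + J U^{2}}{4} = - \frac{U}{4} - \frac{J U^{2}}{4}$)
$c{\left(L,Q \right)} = 4 - \frac{Q \left(1 + 6 Q\right)}{4}$
$P = - \frac{1}{7}$ ($P = \frac{1}{-7} = - \frac{1}{7} \approx -0.14286$)
$-33 + P c{\left(8,-4 \right)} = -33 - \frac{4 - - (1 + 6 \left(-4\right))}{7} = -33 - \frac{4 - - (1 - 24)}{7} = -33 - \frac{4 - \left(-1\right) \left(-23\right)}{7} = -33 - \frac{4 - 23}{7} = -33 - - \frac{19}{7} = -33 + \frac{19}{7} = - \frac{212}{7}$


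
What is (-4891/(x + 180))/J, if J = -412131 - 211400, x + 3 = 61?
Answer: 4891/148400378 ≈ 3.2958e-5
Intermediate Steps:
x = 58 (x = -3 + 61 = 58)
J = -623531
(-4891/(x + 180))/J = (-4891/(58 + 180))/(-623531) = (-4891/238)*(-1/623531) = ((1/238)*(-4891))*(-1/623531) = -4891/238*(-1/623531) = 4891/148400378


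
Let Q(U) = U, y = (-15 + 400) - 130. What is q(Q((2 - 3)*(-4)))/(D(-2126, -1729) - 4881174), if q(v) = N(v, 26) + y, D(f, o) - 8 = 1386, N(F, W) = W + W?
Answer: -307/4879780 ≈ -6.2913e-5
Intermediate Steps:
N(F, W) = 2*W
D(f, o) = 1394 (D(f, o) = 8 + 1386 = 1394)
y = 255 (y = 385 - 130 = 255)
q(v) = 307 (q(v) = 2*26 + 255 = 52 + 255 = 307)
q(Q((2 - 3)*(-4)))/(D(-2126, -1729) - 4881174) = 307/(1394 - 4881174) = 307/(-4879780) = 307*(-1/4879780) = -307/4879780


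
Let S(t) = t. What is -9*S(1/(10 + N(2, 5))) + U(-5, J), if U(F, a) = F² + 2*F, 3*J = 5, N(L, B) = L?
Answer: 57/4 ≈ 14.250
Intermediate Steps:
J = 5/3 (J = (⅓)*5 = 5/3 ≈ 1.6667)
-9*S(1/(10 + N(2, 5))) + U(-5, J) = -9/(10 + 2) - 5*(2 - 5) = -9/12 - 5*(-3) = -9*1/12 + 15 = -¾ + 15 = 57/4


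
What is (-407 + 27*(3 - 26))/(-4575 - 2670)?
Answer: 1028/7245 ≈ 0.14189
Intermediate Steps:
(-407 + 27*(3 - 26))/(-4575 - 2670) = (-407 + 27*(-23))/(-7245) = (-407 - 621)*(-1/7245) = -1028*(-1/7245) = 1028/7245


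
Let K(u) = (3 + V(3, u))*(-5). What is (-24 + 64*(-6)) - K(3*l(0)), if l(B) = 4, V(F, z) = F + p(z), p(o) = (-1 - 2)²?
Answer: -333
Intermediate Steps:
p(o) = 9 (p(o) = (-3)² = 9)
V(F, z) = 9 + F (V(F, z) = F + 9 = 9 + F)
K(u) = -75 (K(u) = (3 + (9 + 3))*(-5) = (3 + 12)*(-5) = 15*(-5) = -75)
(-24 + 64*(-6)) - K(3*l(0)) = (-24 + 64*(-6)) - 1*(-75) = (-24 - 384) + 75 = -408 + 75 = -333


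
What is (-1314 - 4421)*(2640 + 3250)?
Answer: -33779150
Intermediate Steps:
(-1314 - 4421)*(2640 + 3250) = -5735*5890 = -33779150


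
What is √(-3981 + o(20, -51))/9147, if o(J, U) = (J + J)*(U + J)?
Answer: I*√5221/9147 ≈ 0.0078995*I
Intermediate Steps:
o(J, U) = 2*J*(J + U) (o(J, U) = (2*J)*(J + U) = 2*J*(J + U))
√(-3981 + o(20, -51))/9147 = √(-3981 + 2*20*(20 - 51))/9147 = √(-3981 + 2*20*(-31))*(1/9147) = √(-3981 - 1240)*(1/9147) = √(-5221)*(1/9147) = (I*√5221)*(1/9147) = I*√5221/9147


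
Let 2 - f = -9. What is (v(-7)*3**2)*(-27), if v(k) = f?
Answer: -2673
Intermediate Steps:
f = 11 (f = 2 - 1*(-9) = 2 + 9 = 11)
v(k) = 11
(v(-7)*3**2)*(-27) = (11*3**2)*(-27) = (11*9)*(-27) = 99*(-27) = -2673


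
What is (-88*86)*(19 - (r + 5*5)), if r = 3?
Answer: 68112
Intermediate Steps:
(-88*86)*(19 - (r + 5*5)) = (-88*86)*(19 - (3 + 5*5)) = -7568*(19 - (3 + 25)) = -7568*(19 - 1*28) = -7568*(19 - 28) = -7568*(-9) = 68112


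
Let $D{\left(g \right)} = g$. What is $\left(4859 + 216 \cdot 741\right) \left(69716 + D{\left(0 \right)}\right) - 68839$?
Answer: $11497145301$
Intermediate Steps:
$\left(4859 + 216 \cdot 741\right) \left(69716 + D{\left(0 \right)}\right) - 68839 = \left(4859 + 216 \cdot 741\right) \left(69716 + 0\right) - 68839 = \left(4859 + 160056\right) 69716 - 68839 = 164915 \cdot 69716 - 68839 = 11497214140 - 68839 = 11497145301$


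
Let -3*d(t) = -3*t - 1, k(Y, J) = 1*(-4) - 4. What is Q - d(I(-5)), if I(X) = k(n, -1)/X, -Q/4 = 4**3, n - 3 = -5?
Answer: -3869/15 ≈ -257.93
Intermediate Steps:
n = -2 (n = 3 - 5 = -2)
k(Y, J) = -8 (k(Y, J) = -4 - 4 = -8)
Q = -256 (Q = -4*4**3 = -4*64 = -256)
I(X) = -8/X
d(t) = 1/3 + t (d(t) = -(-3*t - 1)/3 = -(-1 - 3*t)/3 = 1/3 + t)
Q - d(I(-5)) = -256 - (1/3 - 8/(-5)) = -256 - (1/3 - 8*(-1/5)) = -256 - (1/3 + 8/5) = -256 - 1*29/15 = -256 - 29/15 = -3869/15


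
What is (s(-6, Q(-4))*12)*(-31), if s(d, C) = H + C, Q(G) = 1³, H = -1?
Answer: 0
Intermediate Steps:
Q(G) = 1
s(d, C) = -1 + C
(s(-6, Q(-4))*12)*(-31) = ((-1 + 1)*12)*(-31) = (0*12)*(-31) = 0*(-31) = 0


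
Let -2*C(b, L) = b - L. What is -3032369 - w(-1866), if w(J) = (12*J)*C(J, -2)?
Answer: 17836975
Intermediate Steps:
C(b, L) = L/2 - b/2 (C(b, L) = -(b - L)/2 = L/2 - b/2)
w(J) = 12*J*(-1 - J/2) (w(J) = (12*J)*((1/2)*(-2) - J/2) = (12*J)*(-1 - J/2) = 12*J*(-1 - J/2))
-3032369 - w(-1866) = -3032369 - (-6)*(-1866)*(2 - 1866) = -3032369 - (-6)*(-1866)*(-1864) = -3032369 - 1*(-20869344) = -3032369 + 20869344 = 17836975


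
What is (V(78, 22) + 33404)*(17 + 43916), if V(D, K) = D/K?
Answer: 16144630639/11 ≈ 1.4677e+9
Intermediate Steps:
(V(78, 22) + 33404)*(17 + 43916) = (78/22 + 33404)*(17 + 43916) = (78*(1/22) + 33404)*43933 = (39/11 + 33404)*43933 = (367483/11)*43933 = 16144630639/11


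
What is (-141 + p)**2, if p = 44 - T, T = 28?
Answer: 15625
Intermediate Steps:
p = 16 (p = 44 - 1*28 = 44 - 28 = 16)
(-141 + p)**2 = (-141 + 16)**2 = (-125)**2 = 15625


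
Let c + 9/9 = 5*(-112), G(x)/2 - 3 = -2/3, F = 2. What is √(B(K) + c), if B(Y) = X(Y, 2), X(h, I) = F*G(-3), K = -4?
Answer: I*√4965/3 ≈ 23.488*I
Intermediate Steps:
G(x) = 14/3 (G(x) = 6 + 2*(-2/3) = 6 + 2*(-2*⅓) = 6 + 2*(-⅔) = 6 - 4/3 = 14/3)
c = -561 (c = -1 + 5*(-112) = -1 - 560 = -561)
X(h, I) = 28/3 (X(h, I) = 2*(14/3) = 28/3)
B(Y) = 28/3
√(B(K) + c) = √(28/3 - 561) = √(-1655/3) = I*√4965/3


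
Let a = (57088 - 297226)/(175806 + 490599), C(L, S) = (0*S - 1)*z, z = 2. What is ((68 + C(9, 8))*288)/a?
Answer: -234574560/4447 ≈ -52749.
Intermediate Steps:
C(L, S) = -2 (C(L, S) = (0*S - 1)*2 = (0 - 1)*2 = -1*2 = -2)
a = -26682/74045 (a = -240138/666405 = -240138*1/666405 = -26682/74045 ≈ -0.36035)
((68 + C(9, 8))*288)/a = ((68 - 2)*288)/(-26682/74045) = (66*288)*(-74045/26682) = 19008*(-74045/26682) = -234574560/4447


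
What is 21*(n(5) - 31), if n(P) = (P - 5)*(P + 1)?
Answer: -651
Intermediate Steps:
n(P) = (1 + P)*(-5 + P) (n(P) = (-5 + P)*(1 + P) = (1 + P)*(-5 + P))
21*(n(5) - 31) = 21*((-5 + 5² - 4*5) - 31) = 21*((-5 + 25 - 20) - 31) = 21*(0 - 31) = 21*(-31) = -651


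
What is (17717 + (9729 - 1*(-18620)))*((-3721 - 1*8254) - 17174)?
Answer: -1342777834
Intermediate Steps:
(17717 + (9729 - 1*(-18620)))*((-3721 - 1*8254) - 17174) = (17717 + (9729 + 18620))*((-3721 - 8254) - 17174) = (17717 + 28349)*(-11975 - 17174) = 46066*(-29149) = -1342777834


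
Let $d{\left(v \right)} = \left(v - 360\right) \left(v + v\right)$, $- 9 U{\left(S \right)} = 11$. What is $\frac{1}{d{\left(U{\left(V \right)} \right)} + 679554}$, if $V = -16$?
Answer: $\frac{81}{55115396} \approx 1.4696 \cdot 10^{-6}$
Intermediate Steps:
$U{\left(S \right)} = - \frac{11}{9}$ ($U{\left(S \right)} = \left(- \frac{1}{9}\right) 11 = - \frac{11}{9}$)
$d{\left(v \right)} = 2 v \left(-360 + v\right)$ ($d{\left(v \right)} = \left(-360 + v\right) 2 v = 2 v \left(-360 + v\right)$)
$\frac{1}{d{\left(U{\left(V \right)} \right)} + 679554} = \frac{1}{2 \left(- \frac{11}{9}\right) \left(-360 - \frac{11}{9}\right) + 679554} = \frac{1}{2 \left(- \frac{11}{9}\right) \left(- \frac{3251}{9}\right) + 679554} = \frac{1}{\frac{71522}{81} + 679554} = \frac{1}{\frac{55115396}{81}} = \frac{81}{55115396}$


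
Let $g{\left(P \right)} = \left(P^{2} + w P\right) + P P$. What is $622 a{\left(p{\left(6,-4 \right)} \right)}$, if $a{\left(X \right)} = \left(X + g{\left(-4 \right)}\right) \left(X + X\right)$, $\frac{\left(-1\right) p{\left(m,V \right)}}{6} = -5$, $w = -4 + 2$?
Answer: $2612400$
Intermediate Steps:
$w = -2$
$p{\left(m,V \right)} = 30$ ($p{\left(m,V \right)} = \left(-6\right) \left(-5\right) = 30$)
$g{\left(P \right)} = - 2 P + 2 P^{2}$ ($g{\left(P \right)} = \left(P^{2} - 2 P\right) + P P = \left(P^{2} - 2 P\right) + P^{2} = - 2 P + 2 P^{2}$)
$a{\left(X \right)} = 2 X \left(40 + X\right)$ ($a{\left(X \right)} = \left(X + 2 \left(-4\right) \left(-1 - 4\right)\right) \left(X + X\right) = \left(X + 2 \left(-4\right) \left(-5\right)\right) 2 X = \left(X + 40\right) 2 X = \left(40 + X\right) 2 X = 2 X \left(40 + X\right)$)
$622 a{\left(p{\left(6,-4 \right)} \right)} = 622 \cdot 2 \cdot 30 \left(40 + 30\right) = 622 \cdot 2 \cdot 30 \cdot 70 = 622 \cdot 4200 = 2612400$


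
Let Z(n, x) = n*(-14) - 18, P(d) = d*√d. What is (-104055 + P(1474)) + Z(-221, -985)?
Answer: -100979 + 1474*√1474 ≈ -44388.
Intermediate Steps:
P(d) = d^(3/2)
Z(n, x) = -18 - 14*n (Z(n, x) = -14*n - 18 = -18 - 14*n)
(-104055 + P(1474)) + Z(-221, -985) = (-104055 + 1474^(3/2)) + (-18 - 14*(-221)) = (-104055 + 1474*√1474) + (-18 + 3094) = (-104055 + 1474*√1474) + 3076 = -100979 + 1474*√1474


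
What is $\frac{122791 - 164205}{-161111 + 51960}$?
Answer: $\frac{41414}{109151} \approx 0.37942$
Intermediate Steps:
$\frac{122791 - 164205}{-161111 + 51960} = - \frac{41414}{-109151} = \left(-41414\right) \left(- \frac{1}{109151}\right) = \frac{41414}{109151}$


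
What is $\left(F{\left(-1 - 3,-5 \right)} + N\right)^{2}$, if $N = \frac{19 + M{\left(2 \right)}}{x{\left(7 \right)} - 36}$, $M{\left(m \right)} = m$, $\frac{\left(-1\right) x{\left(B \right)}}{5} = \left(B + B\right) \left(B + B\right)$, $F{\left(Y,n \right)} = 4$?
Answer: $\frac{16345849}{1032256} \approx 15.835$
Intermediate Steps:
$x{\left(B \right)} = - 20 B^{2}$ ($x{\left(B \right)} = - 5 \left(B + B\right) \left(B + B\right) = - 5 \cdot 2 B 2 B = - 5 \cdot 4 B^{2} = - 20 B^{2}$)
$N = - \frac{21}{1016}$ ($N = \frac{19 + 2}{- 20 \cdot 7^{2} - 36} = \frac{21}{\left(-20\right) 49 - 36} = \frac{21}{-980 - 36} = \frac{21}{-1016} = 21 \left(- \frac{1}{1016}\right) = - \frac{21}{1016} \approx -0.020669$)
$\left(F{\left(-1 - 3,-5 \right)} + N\right)^{2} = \left(4 - \frac{21}{1016}\right)^{2} = \left(\frac{4043}{1016}\right)^{2} = \frac{16345849}{1032256}$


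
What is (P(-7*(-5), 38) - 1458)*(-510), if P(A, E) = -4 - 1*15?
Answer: 753270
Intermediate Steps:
P(A, E) = -19 (P(A, E) = -4 - 15 = -19)
(P(-7*(-5), 38) - 1458)*(-510) = (-19 - 1458)*(-510) = -1477*(-510) = 753270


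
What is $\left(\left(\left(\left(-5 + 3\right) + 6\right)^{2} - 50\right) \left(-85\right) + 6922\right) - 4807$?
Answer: $5005$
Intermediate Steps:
$\left(\left(\left(\left(-5 + 3\right) + 6\right)^{2} - 50\right) \left(-85\right) + 6922\right) - 4807 = \left(\left(\left(-2 + 6\right)^{2} - 50\right) \left(-85\right) + 6922\right) - 4807 = \left(\left(4^{2} - 50\right) \left(-85\right) + 6922\right) - 4807 = \left(\left(16 - 50\right) \left(-85\right) + 6922\right) - 4807 = \left(\left(-34\right) \left(-85\right) + 6922\right) - 4807 = \left(2890 + 6922\right) - 4807 = 9812 - 4807 = 5005$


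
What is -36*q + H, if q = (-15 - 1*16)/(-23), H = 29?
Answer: -449/23 ≈ -19.522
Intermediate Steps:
q = 31/23 (q = (-15 - 16)*(-1/23) = -31*(-1/23) = 31/23 ≈ 1.3478)
-36*q + H = -36*31/23 + 29 = -1116/23 + 29 = -449/23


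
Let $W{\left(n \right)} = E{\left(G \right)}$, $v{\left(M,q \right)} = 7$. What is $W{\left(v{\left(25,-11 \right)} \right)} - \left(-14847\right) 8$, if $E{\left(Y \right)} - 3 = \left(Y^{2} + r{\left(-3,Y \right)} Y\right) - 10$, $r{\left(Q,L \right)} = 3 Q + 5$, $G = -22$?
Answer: $119341$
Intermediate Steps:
$r{\left(Q,L \right)} = 5 + 3 Q$
$E{\left(Y \right)} = -7 + Y^{2} - 4 Y$ ($E{\left(Y \right)} = 3 - \left(10 - Y^{2} - \left(5 + 3 \left(-3\right)\right) Y\right) = 3 - \left(10 - Y^{2} - \left(5 - 9\right) Y\right) = 3 - \left(10 - Y^{2} + 4 Y\right) = -7 + Y^{2} - 4 Y$)
$W{\left(n \right)} = 565$ ($W{\left(n \right)} = -7 + \left(-22\right)^{2} - -88 = -7 + 484 + 88 = 565$)
$W{\left(v{\left(25,-11 \right)} \right)} - \left(-14847\right) 8 = 565 - \left(-14847\right) 8 = 565 - -118776 = 565 + 118776 = 119341$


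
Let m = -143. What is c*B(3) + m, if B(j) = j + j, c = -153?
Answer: -1061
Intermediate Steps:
B(j) = 2*j
c*B(3) + m = -306*3 - 143 = -153*6 - 143 = -918 - 143 = -1061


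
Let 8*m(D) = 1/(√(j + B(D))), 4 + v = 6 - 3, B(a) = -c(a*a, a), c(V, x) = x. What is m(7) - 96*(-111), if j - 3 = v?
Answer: 10656 - I*√5/40 ≈ 10656.0 - 0.055902*I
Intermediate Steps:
B(a) = -a
v = -1 (v = -4 + (6 - 3) = -4 + 3 = -1)
j = 2 (j = 3 - 1 = 2)
m(D) = 1/(8*√(2 - D)) (m(D) = 1/(8*(√(2 - D))) = 1/(8*√(2 - D)))
m(7) - 96*(-111) = 1/(8*√(2 - 1*7)) - 96*(-111) = 1/(8*√(2 - 7)) + 10656 = 1/(8*√(-5)) + 10656 = (-I*√5/5)/8 + 10656 = -I*√5/40 + 10656 = 10656 - I*√5/40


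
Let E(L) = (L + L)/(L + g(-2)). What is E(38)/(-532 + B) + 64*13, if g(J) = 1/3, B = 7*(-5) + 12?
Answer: 17700724/21275 ≈ 832.00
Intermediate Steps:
B = -23 (B = -35 + 12 = -23)
g(J) = ⅓
E(L) = 2*L/(⅓ + L) (E(L) = (L + L)/(L + ⅓) = (2*L)/(⅓ + L) = 2*L/(⅓ + L))
E(38)/(-532 + B) + 64*13 = (6*38/(1 + 3*38))/(-532 - 23) + 64*13 = (6*38/(1 + 114))/(-555) + 832 = -2*38/(185*115) + 832 = -1/555*228/115 + 832 = -76/21275 + 832 = 17700724/21275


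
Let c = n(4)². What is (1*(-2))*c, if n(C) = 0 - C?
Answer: -32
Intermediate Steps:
n(C) = -C
c = 16 (c = (-1*4)² = (-4)² = 16)
(1*(-2))*c = (1*(-2))*16 = -2*16 = -32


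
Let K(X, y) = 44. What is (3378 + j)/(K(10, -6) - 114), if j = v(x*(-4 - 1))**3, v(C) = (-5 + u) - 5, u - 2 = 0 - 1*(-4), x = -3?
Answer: -1657/35 ≈ -47.343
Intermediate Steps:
u = 6 (u = 2 + (0 - 1*(-4)) = 2 + (0 + 4) = 2 + 4 = 6)
v(C) = -4 (v(C) = (-5 + 6) - 5 = 1 - 5 = -4)
j = -64 (j = (-4)**3 = -64)
(3378 + j)/(K(10, -6) - 114) = (3378 - 64)/(44 - 114) = 3314/(-70) = 3314*(-1/70) = -1657/35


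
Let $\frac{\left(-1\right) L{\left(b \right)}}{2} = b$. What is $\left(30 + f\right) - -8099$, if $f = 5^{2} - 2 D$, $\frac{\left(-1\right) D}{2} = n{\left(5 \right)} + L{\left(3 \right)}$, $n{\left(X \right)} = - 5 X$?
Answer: $8030$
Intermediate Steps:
$L{\left(b \right)} = - 2 b$
$D = 62$ ($D = - 2 \left(\left(-5\right) 5 - 6\right) = - 2 \left(-25 - 6\right) = \left(-2\right) \left(-31\right) = 62$)
$f = -99$ ($f = 5^{2} - 124 = 25 - 124 = -99$)
$\left(30 + f\right) - -8099 = \left(30 - 99\right) - -8099 = -69 + 8099 = 8030$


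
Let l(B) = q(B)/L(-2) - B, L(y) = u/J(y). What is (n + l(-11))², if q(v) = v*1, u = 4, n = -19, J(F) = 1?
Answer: 1849/16 ≈ 115.56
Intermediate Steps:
q(v) = v
L(y) = 4 (L(y) = 4/1 = 4*1 = 4)
l(B) = -3*B/4 (l(B) = B/4 - B = -3*B/4)
(n + l(-11))² = (-19 - ¾*(-11))² = (-19 + 33/4)² = (-43/4)² = 1849/16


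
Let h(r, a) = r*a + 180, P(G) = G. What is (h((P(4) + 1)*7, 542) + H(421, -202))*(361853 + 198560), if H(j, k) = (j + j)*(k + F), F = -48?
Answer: -107235027550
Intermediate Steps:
H(j, k) = 2*j*(-48 + k) (H(j, k) = (j + j)*(k - 48) = (2*j)*(-48 + k) = 2*j*(-48 + k))
h(r, a) = 180 + a*r (h(r, a) = a*r + 180 = 180 + a*r)
(h((P(4) + 1)*7, 542) + H(421, -202))*(361853 + 198560) = ((180 + 542*((4 + 1)*7)) + 2*421*(-48 - 202))*(361853 + 198560) = ((180 + 542*(5*7)) + 2*421*(-250))*560413 = ((180 + 542*35) - 210500)*560413 = ((180 + 18970) - 210500)*560413 = (19150 - 210500)*560413 = -191350*560413 = -107235027550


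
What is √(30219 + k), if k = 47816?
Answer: √78035 ≈ 279.35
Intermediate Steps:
√(30219 + k) = √(30219 + 47816) = √78035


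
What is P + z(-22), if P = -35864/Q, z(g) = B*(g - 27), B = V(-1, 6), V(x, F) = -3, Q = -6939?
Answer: 1055897/6939 ≈ 152.17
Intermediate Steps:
B = -3
z(g) = 81 - 3*g (z(g) = -3*(g - 27) = -3*(-27 + g) = 81 - 3*g)
P = 35864/6939 (P = -35864/(-6939) = -35864*(-1/6939) = 35864/6939 ≈ 5.1685)
P + z(-22) = 35864/6939 + (81 - 3*(-22)) = 35864/6939 + (81 + 66) = 35864/6939 + 147 = 1055897/6939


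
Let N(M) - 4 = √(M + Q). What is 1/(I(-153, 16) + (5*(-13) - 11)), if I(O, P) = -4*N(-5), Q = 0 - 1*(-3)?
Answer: I/(4*(√2 - 23*I)) ≈ -0.010829 + 0.00066583*I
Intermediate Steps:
Q = 3 (Q = 0 + 3 = 3)
N(M) = 4 + √(3 + M) (N(M) = 4 + √(M + 3) = 4 + √(3 + M))
I(O, P) = -16 - 4*I*√2 (I(O, P) = -4*(4 + √(3 - 5)) = -4*(4 + √(-2)) = -4*(4 + I*√2) = -16 - 4*I*√2)
1/(I(-153, 16) + (5*(-13) - 11)) = 1/((-16 - 4*I*√2) + (5*(-13) - 11)) = 1/((-16 - 4*I*√2) + (-65 - 11)) = 1/((-16 - 4*I*√2) - 76) = 1/(-92 - 4*I*√2)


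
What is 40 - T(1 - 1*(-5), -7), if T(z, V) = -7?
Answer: 47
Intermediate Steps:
40 - T(1 - 1*(-5), -7) = 40 - 1*(-7) = 40 + 7 = 47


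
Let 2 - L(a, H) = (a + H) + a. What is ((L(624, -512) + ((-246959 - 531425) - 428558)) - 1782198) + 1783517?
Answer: -1206357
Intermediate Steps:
L(a, H) = 2 - H - 2*a (L(a, H) = 2 - ((a + H) + a) = 2 - ((H + a) + a) = 2 - (H + 2*a) = 2 + (-H - 2*a) = 2 - H - 2*a)
((L(624, -512) + ((-246959 - 531425) - 428558)) - 1782198) + 1783517 = (((2 - 1*(-512) - 2*624) + ((-246959 - 531425) - 428558)) - 1782198) + 1783517 = (((2 + 512 - 1248) + (-778384 - 428558)) - 1782198) + 1783517 = ((-734 - 1206942) - 1782198) + 1783517 = (-1207676 - 1782198) + 1783517 = -2989874 + 1783517 = -1206357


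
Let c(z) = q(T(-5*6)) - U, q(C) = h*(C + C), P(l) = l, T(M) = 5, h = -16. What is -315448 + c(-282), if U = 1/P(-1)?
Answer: -315607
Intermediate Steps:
q(C) = -32*C (q(C) = -16*(C + C) = -32*C)
U = -1 (U = 1/(-1) = -1)
c(z) = -159 (c(z) = -32*5 - 1*(-1) = -160 + 1 = -159)
-315448 + c(-282) = -315448 - 159 = -315607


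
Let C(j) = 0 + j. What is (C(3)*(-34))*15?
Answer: -1530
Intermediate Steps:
C(j) = j
(C(3)*(-34))*15 = (3*(-34))*15 = -102*15 = -1530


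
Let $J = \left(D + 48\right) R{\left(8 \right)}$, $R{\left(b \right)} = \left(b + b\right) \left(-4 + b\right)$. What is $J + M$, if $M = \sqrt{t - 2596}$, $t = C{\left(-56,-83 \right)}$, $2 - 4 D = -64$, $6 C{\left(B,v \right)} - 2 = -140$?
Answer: $4128 + 3 i \sqrt{291} \approx 4128.0 + 51.176 i$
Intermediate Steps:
$C{\left(B,v \right)} = -23$ ($C{\left(B,v \right)} = \frac{1}{3} + \frac{1}{6} \left(-140\right) = \frac{1}{3} - \frac{70}{3} = -23$)
$R{\left(b \right)} = 2 b \left(-4 + b\right)$
$D = \frac{33}{2}$ ($D = \frac{1}{2} - -16 = \frac{1}{2} + 16 = \frac{33}{2} \approx 16.5$)
$J = 4128$ ($J = \left(\frac{33}{2} + 48\right) 2 \cdot 8 \left(-4 + 8\right) = \frac{129 \cdot 2 \cdot 8 \cdot 4}{2} = \frac{129}{2} \cdot 64 = 4128$)
$t = -23$
$M = 3 i \sqrt{291}$ ($M = \sqrt{-23 - 2596} = \sqrt{-2619} = 3 i \sqrt{291} \approx 51.176 i$)
$J + M = 4128 + 3 i \sqrt{291}$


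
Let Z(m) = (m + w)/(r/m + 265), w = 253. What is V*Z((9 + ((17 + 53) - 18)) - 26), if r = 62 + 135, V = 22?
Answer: 3465/148 ≈ 23.412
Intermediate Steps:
r = 197
Z(m) = (253 + m)/(265 + 197/m) (Z(m) = (m + 253)/(197/m + 265) = (253 + m)/(265 + 197/m))
V*Z((9 + ((17 + 53) - 18)) - 26) = 22*(((9 + ((17 + 53) - 18)) - 26)*(253 + ((9 + ((17 + 53) - 18)) - 26))/(197 + 265*((9 + ((17 + 53) - 18)) - 26))) = 22*(((9 + (70 - 18)) - 26)*(253 + ((9 + (70 - 18)) - 26))/(197 + 265*((9 + (70 - 18)) - 26))) = 22*(((9 + 52) - 26)*(253 + ((9 + 52) - 26))/(197 + 265*((9 + 52) - 26))) = 22*((61 - 26)*(253 + (61 - 26))/(197 + 265*(61 - 26))) = 22*(35*(253 + 35)/(197 + 265*35)) = 22*(35*288/(197 + 9275)) = 22*(35*288/9472) = 22*(35*(1/9472)*288) = 22*(315/296) = 3465/148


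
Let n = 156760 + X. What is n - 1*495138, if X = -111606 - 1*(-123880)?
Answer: -326104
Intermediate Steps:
X = 12274 (X = -111606 + 123880 = 12274)
n = 169034 (n = 156760 + 12274 = 169034)
n - 1*495138 = 169034 - 1*495138 = 169034 - 495138 = -326104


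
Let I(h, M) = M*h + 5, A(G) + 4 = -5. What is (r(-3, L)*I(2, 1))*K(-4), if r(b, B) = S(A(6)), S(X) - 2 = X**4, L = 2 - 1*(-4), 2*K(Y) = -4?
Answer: -91882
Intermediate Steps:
K(Y) = -2 (K(Y) = (1/2)*(-4) = -2)
A(G) = -9 (A(G) = -4 - 5 = -9)
L = 6 (L = 2 + 4 = 6)
S(X) = 2 + X**4
r(b, B) = 6563 (r(b, B) = 2 + (-9)**4 = 2 + 6561 = 6563)
I(h, M) = 5 + M*h
(r(-3, L)*I(2, 1))*K(-4) = (6563*(5 + 1*2))*(-2) = (6563*(5 + 2))*(-2) = (6563*7)*(-2) = 45941*(-2) = -91882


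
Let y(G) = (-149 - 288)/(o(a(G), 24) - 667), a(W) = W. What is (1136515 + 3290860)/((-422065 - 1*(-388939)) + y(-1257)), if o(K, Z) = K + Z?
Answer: -442737500/3312577 ≈ -133.65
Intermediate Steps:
y(G) = -437/(-643 + G) (y(G) = (-149 - 288)/((G + 24) - 667) = -437/((24 + G) - 667) = -437/(-643 + G))
(1136515 + 3290860)/((-422065 - 1*(-388939)) + y(-1257)) = (1136515 + 3290860)/((-422065 - 1*(-388939)) - 437/(-643 - 1257)) = 4427375/((-422065 + 388939) - 437/(-1900)) = 4427375/(-33126 - 437*(-1/1900)) = 4427375/(-33126 + 23/100) = 4427375/(-3312577/100) = 4427375*(-100/3312577) = -442737500/3312577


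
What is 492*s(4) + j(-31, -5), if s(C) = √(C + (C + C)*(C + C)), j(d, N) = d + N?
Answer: -36 + 984*√17 ≈ 4021.1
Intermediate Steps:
j(d, N) = N + d
s(C) = √(C + 4*C²) (s(C) = √(C + (2*C)*(2*C)) = √(C + 4*C²))
492*s(4) + j(-31, -5) = 492*√(4*(1 + 4*4)) + (-5 - 31) = 492*√(4*(1 + 16)) - 36 = 492*√(4*17) - 36 = 492*√68 - 36 = 492*(2*√17) - 36 = 984*√17 - 36 = -36 + 984*√17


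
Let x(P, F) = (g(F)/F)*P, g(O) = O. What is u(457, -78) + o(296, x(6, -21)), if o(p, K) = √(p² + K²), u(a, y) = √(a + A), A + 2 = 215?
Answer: √670 + 2*√21913 ≈ 321.95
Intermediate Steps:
A = 213 (A = -2 + 215 = 213)
x(P, F) = P (x(P, F) = (F/F)*P = 1*P = P)
u(a, y) = √(213 + a) (u(a, y) = √(a + 213) = √(213 + a))
o(p, K) = √(K² + p²)
u(457, -78) + o(296, x(6, -21)) = √(213 + 457) + √(6² + 296²) = √670 + √(36 + 87616) = √670 + √87652 = √670 + 2*√21913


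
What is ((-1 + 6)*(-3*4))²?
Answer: 3600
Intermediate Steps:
((-1 + 6)*(-3*4))² = (5*(-12))² = (-60)² = 3600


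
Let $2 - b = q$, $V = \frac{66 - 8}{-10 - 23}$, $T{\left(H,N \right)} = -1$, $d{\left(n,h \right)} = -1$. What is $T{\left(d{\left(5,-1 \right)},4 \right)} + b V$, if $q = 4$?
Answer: $\frac{83}{33} \approx 2.5152$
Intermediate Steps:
$V = - \frac{58}{33}$ ($V = \frac{58}{-33} = 58 \left(- \frac{1}{33}\right) = - \frac{58}{33} \approx -1.7576$)
$b = -2$ ($b = 2 - 4 = -2$)
$T{\left(d{\left(5,-1 \right)},4 \right)} + b V = -1 - - \frac{116}{33} = -1 + \frac{116}{33} = \frac{83}{33}$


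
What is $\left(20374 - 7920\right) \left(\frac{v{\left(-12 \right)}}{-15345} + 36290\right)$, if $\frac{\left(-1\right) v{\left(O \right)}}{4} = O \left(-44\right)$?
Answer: $\frac{210160178956}{465} \approx 4.5196 \cdot 10^{8}$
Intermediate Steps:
$v{\left(O \right)} = 176 O$ ($v{\left(O \right)} = - 4 O \left(-44\right) = - 4 \left(- 44 O\right) = 176 O$)
$\left(20374 - 7920\right) \left(\frac{v{\left(-12 \right)}}{-15345} + 36290\right) = \left(20374 - 7920\right) \left(\frac{176 \left(-12\right)}{-15345} + 36290\right) = \left(20374 - 7920\right) \left(\left(-2112\right) \left(- \frac{1}{15345}\right) + 36290\right) = 12454 \left(\frac{64}{465} + 36290\right) = 12454 \cdot \frac{16874914}{465} = \frac{210160178956}{465}$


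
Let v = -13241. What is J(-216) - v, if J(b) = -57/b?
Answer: 953371/72 ≈ 13241.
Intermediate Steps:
J(-216) - v = -57/(-216) - 1*(-13241) = -57*(-1/216) + 13241 = 19/72 + 13241 = 953371/72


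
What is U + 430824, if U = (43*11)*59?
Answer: 458731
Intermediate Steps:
U = 27907 (U = 473*59 = 27907)
U + 430824 = 27907 + 430824 = 458731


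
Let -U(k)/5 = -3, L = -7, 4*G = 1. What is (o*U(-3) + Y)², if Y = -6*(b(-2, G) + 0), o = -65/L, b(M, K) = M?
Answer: 1121481/49 ≈ 22887.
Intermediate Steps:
G = ¼ (G = (¼)*1 = ¼ ≈ 0.25000)
U(k) = 15 (U(k) = -5*(-3) = 15)
o = 65/7 (o = -65/(-7) = -65*(-⅐) = 65/7 ≈ 9.2857)
Y = 12 (Y = -6*(-2 + 0) = -6*(-2) = 12)
(o*U(-3) + Y)² = ((65/7)*15 + 12)² = (975/7 + 12)² = (1059/7)² = 1121481/49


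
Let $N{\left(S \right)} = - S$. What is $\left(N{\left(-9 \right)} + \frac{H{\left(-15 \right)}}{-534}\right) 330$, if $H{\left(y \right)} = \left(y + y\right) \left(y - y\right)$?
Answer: $2970$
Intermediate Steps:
$H{\left(y \right)} = 0$ ($H{\left(y \right)} = 2 y 0 = 0$)
$\left(N{\left(-9 \right)} + \frac{H{\left(-15 \right)}}{-534}\right) 330 = \left(\left(-1\right) \left(-9\right) + \frac{0}{-534}\right) 330 = \left(9 + 0 \left(- \frac{1}{534}\right)\right) 330 = \left(9 + 0\right) 330 = 9 \cdot 330 = 2970$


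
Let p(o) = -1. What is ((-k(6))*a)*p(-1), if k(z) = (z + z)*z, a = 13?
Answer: 936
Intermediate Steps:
k(z) = 2*z² (k(z) = (2*z)*z = 2*z²)
((-k(6))*a)*p(-1) = (-2*6²*13)*(-1) = (-2*36*13)*(-1) = (-1*72*13)*(-1) = -72*13*(-1) = -936*(-1) = 936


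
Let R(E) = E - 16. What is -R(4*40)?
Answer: -144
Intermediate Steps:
R(E) = -16 + E
-R(4*40) = -(-16 + 4*40) = -(-16 + 160) = -1*144 = -144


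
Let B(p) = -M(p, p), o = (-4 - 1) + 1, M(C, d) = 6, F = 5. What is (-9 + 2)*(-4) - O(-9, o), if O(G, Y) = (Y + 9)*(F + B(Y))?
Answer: 33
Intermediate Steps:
o = -4 (o = -5 + 1 = -4)
B(p) = -6 (B(p) = -1*6 = -6)
O(G, Y) = -9 - Y (O(G, Y) = (Y + 9)*(5 - 6) = (9 + Y)*(-1) = -9 - Y)
(-9 + 2)*(-4) - O(-9, o) = (-9 + 2)*(-4) - (-9 - 1*(-4)) = -7*(-4) - (-9 + 4) = 28 - 1*(-5) = 28 + 5 = 33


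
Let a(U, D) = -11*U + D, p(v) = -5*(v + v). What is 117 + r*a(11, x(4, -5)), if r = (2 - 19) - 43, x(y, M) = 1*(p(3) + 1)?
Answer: 9117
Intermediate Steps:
p(v) = -10*v
x(y, M) = -29 (x(y, M) = 1*(-10*3 + 1) = 1*(-30 + 1) = 1*(-29) = -29)
r = -60 (r = -17 - 43 = -60)
a(U, D) = D - 11*U
117 + r*a(11, x(4, -5)) = 117 - 60*(-29 - 11*11) = 117 - 60*(-29 - 121) = 117 - 60*(-150) = 117 + 9000 = 9117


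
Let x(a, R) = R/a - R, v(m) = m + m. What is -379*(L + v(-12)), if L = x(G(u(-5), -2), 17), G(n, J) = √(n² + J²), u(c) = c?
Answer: 15539 - 6443*√29/29 ≈ 14343.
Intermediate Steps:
v(m) = 2*m
G(n, J) = √(J² + n²)
x(a, R) = -R + R/a
L = -17 + 17*√29/29 (L = -1*17 + 17/(√((-2)² + (-5)²)) = -17 + 17/(√(4 + 25)) = -17 + 17/(√29) = -17 + 17*(√29/29) = -17 + 17*√29/29 ≈ -13.843)
-379*(L + v(-12)) = -379*((-17 + 17*√29/29) + 2*(-12)) = -379*((-17 + 17*√29/29) - 24) = -379*(-41 + 17*√29/29) = 15539 - 6443*√29/29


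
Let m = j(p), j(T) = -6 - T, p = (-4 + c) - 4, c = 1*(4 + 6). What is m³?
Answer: -512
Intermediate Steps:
c = 10 (c = 1*10 = 10)
p = 2 (p = (-4 + 10) - 4 = 6 - 4 = 2)
m = -8 (m = -6 - 1*2 = -6 - 2 = -8)
m³ = (-8)³ = -512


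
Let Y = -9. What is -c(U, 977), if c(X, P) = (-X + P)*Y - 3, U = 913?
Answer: 579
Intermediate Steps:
c(X, P) = -3 - 9*P + 9*X (c(X, P) = (-X + P)*(-9) - 3 = (P - X)*(-9) - 3 = (-9*P + 9*X) - 3 = -3 - 9*P + 9*X)
-c(U, 977) = -(-3 - 9*977 + 9*913) = -(-3 - 8793 + 8217) = -1*(-579) = 579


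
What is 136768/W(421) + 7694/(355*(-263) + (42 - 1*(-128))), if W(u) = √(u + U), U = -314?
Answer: -7694/93195 + 136768*√107/107 ≈ 13222.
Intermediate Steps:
W(u) = √(-314 + u) (W(u) = √(u - 314) = √(-314 + u))
136768/W(421) + 7694/(355*(-263) + (42 - 1*(-128))) = 136768/(√(-314 + 421)) + 7694/(355*(-263) + (42 - 1*(-128))) = 136768/(√107) + 7694/(-93365 + (42 + 128)) = 136768*(√107/107) + 7694/(-93365 + 170) = 136768*√107/107 + 7694/(-93195) = 136768*√107/107 + 7694*(-1/93195) = 136768*√107/107 - 7694/93195 = -7694/93195 + 136768*√107/107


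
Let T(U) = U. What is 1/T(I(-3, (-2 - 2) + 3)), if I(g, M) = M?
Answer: -1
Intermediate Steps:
1/T(I(-3, (-2 - 2) + 3)) = 1/((-2 - 2) + 3) = 1/(-4 + 3) = 1/(-1) = -1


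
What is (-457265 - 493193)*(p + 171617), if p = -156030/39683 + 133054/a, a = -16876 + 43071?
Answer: -24222613519270762438/148499455 ≈ -1.6312e+11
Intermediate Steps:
a = 26195
p = 170396576/148499455 (p = -156030/39683 + 133054/26195 = -156030*1/39683 + 133054*(1/26195) = -22290/5669 + 133054/26195 = 170396576/148499455 ≈ 1.1475)
(-457265 - 493193)*(p + 171617) = (-457265 - 493193)*(170396576/148499455 + 171617) = -950458*25485201365311/148499455 = -24222613519270762438/148499455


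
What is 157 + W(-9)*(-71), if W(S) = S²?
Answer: -5594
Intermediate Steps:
157 + W(-9)*(-71) = 157 + (-9)²*(-71) = 157 + 81*(-71) = 157 - 5751 = -5594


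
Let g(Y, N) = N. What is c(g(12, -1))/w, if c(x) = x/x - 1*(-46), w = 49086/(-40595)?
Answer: -1907965/49086 ≈ -38.870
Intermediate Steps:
w = -49086/40595 (w = 49086*(-1/40595) = -49086/40595 ≈ -1.2092)
c(x) = 47 (c(x) = 1 + 46 = 47)
c(g(12, -1))/w = 47/(-49086/40595) = 47*(-40595/49086) = -1907965/49086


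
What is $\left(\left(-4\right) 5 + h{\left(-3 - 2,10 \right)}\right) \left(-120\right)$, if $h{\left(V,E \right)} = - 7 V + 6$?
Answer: $-2520$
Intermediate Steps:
$h{\left(V,E \right)} = 6 - 7 V$
$\left(\left(-4\right) 5 + h{\left(-3 - 2,10 \right)}\right) \left(-120\right) = \left(\left(-4\right) 5 - \left(-6 + 7 \left(-3 - 2\right)\right)\right) \left(-120\right) = \left(-20 - \left(-6 + 7 \left(-3 - 2\right)\right)\right) \left(-120\right) = \left(-20 + \left(6 - -35\right)\right) \left(-120\right) = \left(-20 + \left(6 + 35\right)\right) \left(-120\right) = \left(-20 + 41\right) \left(-120\right) = 21 \left(-120\right) = -2520$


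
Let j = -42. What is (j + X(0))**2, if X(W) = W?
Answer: 1764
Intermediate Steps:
(j + X(0))**2 = (-42 + 0)**2 = (-42)**2 = 1764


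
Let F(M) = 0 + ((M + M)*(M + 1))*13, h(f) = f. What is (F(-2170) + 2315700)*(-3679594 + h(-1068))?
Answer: -458944247630160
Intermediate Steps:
F(M) = 26*M*(1 + M) (F(M) = 0 + ((2*M)*(1 + M))*13 = 0 + (2*M*(1 + M))*13 = 0 + 26*M*(1 + M) = 26*M*(1 + M))
(F(-2170) + 2315700)*(-3679594 + h(-1068)) = (26*(-2170)*(1 - 2170) + 2315700)*(-3679594 - 1068) = (26*(-2170)*(-2169) + 2315700)*(-3680662) = (122374980 + 2315700)*(-3680662) = 124690680*(-3680662) = -458944247630160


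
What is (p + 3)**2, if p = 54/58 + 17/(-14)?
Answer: 1216609/164836 ≈ 7.3807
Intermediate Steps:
p = -115/406 (p = 54*(1/58) + 17*(-1/14) = 27/29 - 17/14 = -115/406 ≈ -0.28325)
(p + 3)**2 = (-115/406 + 3)**2 = (1103/406)**2 = 1216609/164836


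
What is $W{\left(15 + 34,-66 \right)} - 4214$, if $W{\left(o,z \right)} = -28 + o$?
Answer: $-4193$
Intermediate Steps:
$W{\left(15 + 34,-66 \right)} - 4214 = \left(-28 + \left(15 + 34\right)\right) - 4214 = \left(-28 + 49\right) - 4214 = 21 - 4214 = -4193$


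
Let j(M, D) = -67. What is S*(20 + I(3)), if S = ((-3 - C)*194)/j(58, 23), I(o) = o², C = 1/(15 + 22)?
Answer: 630112/2479 ≈ 254.18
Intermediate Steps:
C = 1/37 ≈ 0.027027
S = 21728/2479 (S = ((-3 - 1*1/37)*194)/(-67) = ((-3 - 1/37)*194)*(-1/67) = -112/37*194*(-1/67) = -21728/37*(-1/67) = 21728/2479 ≈ 8.7648)
S*(20 + I(3)) = 21728*(20 + 3²)/2479 = 21728*(20 + 9)/2479 = (21728/2479)*29 = 630112/2479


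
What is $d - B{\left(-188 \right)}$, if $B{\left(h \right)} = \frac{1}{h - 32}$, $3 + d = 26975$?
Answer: $\frac{5933841}{220} \approx 26972.0$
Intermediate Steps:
$d = 26972$ ($d = -3 + 26975 = 26972$)
$B{\left(h \right)} = \frac{1}{-32 + h}$
$d - B{\left(-188 \right)} = 26972 - \frac{1}{-32 - 188} = 26972 - \frac{1}{-220} = 26972 - - \frac{1}{220} = 26972 + \frac{1}{220} = \frac{5933841}{220}$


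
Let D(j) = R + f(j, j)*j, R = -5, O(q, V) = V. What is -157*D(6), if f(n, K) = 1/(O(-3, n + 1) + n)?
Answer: 9263/13 ≈ 712.54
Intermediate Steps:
f(n, K) = 1/(1 + 2*n) (f(n, K) = 1/((n + 1) + n) = 1/((1 + n) + n) = 1/(1 + 2*n))
D(j) = -5 + j/(1 + 2*j)
-157*D(6) = -157*(-5 - 9*6)/(1 + 2*6) = -157*(-5 - 54)/(1 + 12) = -157*(-59)/13 = -157*(-59/13) = 9263/13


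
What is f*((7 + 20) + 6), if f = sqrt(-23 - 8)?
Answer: 33*I*sqrt(31) ≈ 183.74*I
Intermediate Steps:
f = I*sqrt(31) (f = sqrt(-31) = I*sqrt(31) ≈ 5.5678*I)
f*((7 + 20) + 6) = (I*sqrt(31))*((7 + 20) + 6) = (I*sqrt(31))*(27 + 6) = (I*sqrt(31))*33 = 33*I*sqrt(31)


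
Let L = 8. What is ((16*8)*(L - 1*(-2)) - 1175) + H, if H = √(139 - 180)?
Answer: 105 + I*√41 ≈ 105.0 + 6.4031*I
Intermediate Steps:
H = I*√41 (H = √(-41) = I*√41 ≈ 6.4031*I)
((16*8)*(L - 1*(-2)) - 1175) + H = ((16*8)*(8 - 1*(-2)) - 1175) + I*√41 = (128*(8 + 2) - 1175) + I*√41 = (128*10 - 1175) + I*√41 = (1280 - 1175) + I*√41 = 105 + I*√41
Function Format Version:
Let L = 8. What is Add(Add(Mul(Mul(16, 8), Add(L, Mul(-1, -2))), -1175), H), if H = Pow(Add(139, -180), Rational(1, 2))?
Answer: Add(105, Mul(I, Pow(41, Rational(1, 2)))) ≈ Add(105.00, Mul(6.4031, I))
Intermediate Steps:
H = Mul(I, Pow(41, Rational(1, 2))) (H = Pow(-41, Rational(1, 2)) = Mul(I, Pow(41, Rational(1, 2))) ≈ Mul(6.4031, I))
Add(Add(Mul(Mul(16, 8), Add(L, Mul(-1, -2))), -1175), H) = Add(Add(Mul(Mul(16, 8), Add(8, Mul(-1, -2))), -1175), Mul(I, Pow(41, Rational(1, 2)))) = Add(Add(Mul(128, Add(8, 2)), -1175), Mul(I, Pow(41, Rational(1, 2)))) = Add(Add(Mul(128, 10), -1175), Mul(I, Pow(41, Rational(1, 2)))) = Add(Add(1280, -1175), Mul(I, Pow(41, Rational(1, 2)))) = Add(105, Mul(I, Pow(41, Rational(1, 2))))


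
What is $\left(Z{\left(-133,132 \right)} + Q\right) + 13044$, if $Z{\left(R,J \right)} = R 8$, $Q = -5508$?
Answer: $6472$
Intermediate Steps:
$Z{\left(R,J \right)} = 8 R$
$\left(Z{\left(-133,132 \right)} + Q\right) + 13044 = \left(8 \left(-133\right) - 5508\right) + 13044 = \left(-1064 - 5508\right) + 13044 = -6572 + 13044 = 6472$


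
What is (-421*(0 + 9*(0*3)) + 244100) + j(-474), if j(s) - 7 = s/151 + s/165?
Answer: 2027258707/8305 ≈ 2.4410e+5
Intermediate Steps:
j(s) = 7 + 316*s/24915 (j(s) = 7 + (s/151 + s/165) = 7 + 316*s/24915)
(-421*(0 + 9*(0*3)) + 244100) + j(-474) = (-421*(0 + 9*(0*3)) + 244100) + (7 + (316/24915)*(-474)) = (-421*(0 + 9*0) + 244100) + (7 - 49928/8305) = (-421*(0 + 0) + 244100) + 8207/8305 = (-421*0 + 244100) + 8207/8305 = (0 + 244100) + 8207/8305 = 244100 + 8207/8305 = 2027258707/8305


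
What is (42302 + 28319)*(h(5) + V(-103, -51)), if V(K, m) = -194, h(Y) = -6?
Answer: -14124200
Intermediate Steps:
(42302 + 28319)*(h(5) + V(-103, -51)) = (42302 + 28319)*(-6 - 194) = 70621*(-200) = -14124200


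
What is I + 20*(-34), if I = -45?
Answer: -725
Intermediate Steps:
I + 20*(-34) = -45 + 20*(-34) = -45 - 680 = -725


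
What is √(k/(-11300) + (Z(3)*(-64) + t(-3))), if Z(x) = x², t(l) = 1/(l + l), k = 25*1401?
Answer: I*√266279415/678 ≈ 24.068*I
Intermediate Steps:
k = 35025
t(l) = 1/(2*l)
√(k/(-11300) + (Z(3)*(-64) + t(-3))) = √(35025/(-11300) + (3²*(-64) + (½)/(-3))) = √(35025*(-1/11300) + (9*(-64) + (½)*(-⅓))) = √(-1401/452 + (-576 - ⅙)) = √(-1401/452 - 3457/6) = √(-785485/1356) = I*√266279415/678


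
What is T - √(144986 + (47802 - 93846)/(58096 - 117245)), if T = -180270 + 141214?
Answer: -39056 - √507251352142742/59149 ≈ -39437.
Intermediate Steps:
T = -39056
T - √(144986 + (47802 - 93846)/(58096 - 117245)) = -39056 - √(144986 + (47802 - 93846)/(58096 - 117245)) = -39056 - √(144986 - 46044/(-59149)) = -39056 - √(144986 - 46044*(-1/59149)) = -39056 - √(144986 + 46044/59149) = -39056 - √(8575822958/59149) = -39056 - √507251352142742/59149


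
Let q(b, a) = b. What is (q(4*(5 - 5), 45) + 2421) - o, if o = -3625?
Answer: 6046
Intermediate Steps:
(q(4*(5 - 5), 45) + 2421) - o = (4*(5 - 5) + 2421) - 1*(-3625) = (4*0 + 2421) + 3625 = (0 + 2421) + 3625 = 2421 + 3625 = 6046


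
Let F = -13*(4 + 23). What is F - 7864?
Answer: -8215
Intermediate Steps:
F = -351 (F = -13*27 = -351)
F - 7864 = -351 - 7864 = -8215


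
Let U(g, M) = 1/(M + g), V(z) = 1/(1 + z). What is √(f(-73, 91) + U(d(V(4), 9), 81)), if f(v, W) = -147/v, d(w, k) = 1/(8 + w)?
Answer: √119435978170/242798 ≈ 1.4234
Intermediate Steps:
√(f(-73, 91) + U(d(V(4), 9), 81)) = √(-147/(-73) + 1/(81 + 1/(8 + 1/(1 + 4)))) = √(-147*(-1/73) + 1/(81 + 1/(8 + 1/5))) = √(147/73 + 1/(81 + 1/(8 + ⅕))) = √(147/73 + 1/(81 + 1/(41/5))) = √(147/73 + 1/(81 + 5/41)) = √(147/73 + 1/(3326/41)) = √(147/73 + 41/3326) = √(491915/242798) = √119435978170/242798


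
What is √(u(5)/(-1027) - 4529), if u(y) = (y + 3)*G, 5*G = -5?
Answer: 5*I*√191074377/1027 ≈ 67.298*I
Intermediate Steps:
G = -1 (G = (⅕)*(-5) = -1)
u(y) = -3 - y (u(y) = (y + 3)*(-1) = (3 + y)*(-1) = -3 - y)
√(u(5)/(-1027) - 4529) = √((-3 - 1*5)/(-1027) - 4529) = √((-3 - 5)*(-1/1027) - 4529) = √(-8*(-1/1027) - 4529) = √(8/1027 - 4529) = √(-4651275/1027) = 5*I*√191074377/1027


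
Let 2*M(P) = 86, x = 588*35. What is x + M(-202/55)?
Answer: 20623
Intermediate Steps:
x = 20580
M(P) = 43 (M(P) = (½)*86 = 43)
x + M(-202/55) = 20580 + 43 = 20623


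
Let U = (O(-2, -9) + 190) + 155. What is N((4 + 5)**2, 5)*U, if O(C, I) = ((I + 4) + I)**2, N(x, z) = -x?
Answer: -43821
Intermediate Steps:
O(C, I) = (4 + 2*I)**2 (O(C, I) = ((4 + I) + I)**2 = (4 + 2*I)**2)
U = 541 (U = (4*(2 - 9)**2 + 190) + 155 = (4*(-7)**2 + 190) + 155 = (4*49 + 190) + 155 = (196 + 190) + 155 = 386 + 155 = 541)
N((4 + 5)**2, 5)*U = -(4 + 5)**2*541 = -1*9**2*541 = -1*81*541 = -81*541 = -43821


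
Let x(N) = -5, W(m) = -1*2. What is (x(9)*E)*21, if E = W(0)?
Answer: 210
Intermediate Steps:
W(m) = -2
E = -2
(x(9)*E)*21 = -5*(-2)*21 = 10*21 = 210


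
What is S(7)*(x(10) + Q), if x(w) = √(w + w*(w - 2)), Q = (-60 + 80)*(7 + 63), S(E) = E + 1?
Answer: 11200 + 24*√10 ≈ 11276.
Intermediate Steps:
S(E) = 1 + E
Q = 1400 (Q = 20*70 = 1400)
x(w) = √(w + w*(-2 + w))
S(7)*(x(10) + Q) = (1 + 7)*(√(10*(-1 + 10)) + 1400) = 8*(√(10*9) + 1400) = 8*(√90 + 1400) = 8*(3*√10 + 1400) = 8*(1400 + 3*√10) = 11200 + 24*√10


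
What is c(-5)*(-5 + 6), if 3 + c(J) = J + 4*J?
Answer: -28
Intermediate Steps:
c(J) = -3 + 5*J (c(J) = -3 + (J + 4*J) = -3 + 5*J)
c(-5)*(-5 + 6) = (-3 + 5*(-5))*(-5 + 6) = (-3 - 25)*1 = -28*1 = -28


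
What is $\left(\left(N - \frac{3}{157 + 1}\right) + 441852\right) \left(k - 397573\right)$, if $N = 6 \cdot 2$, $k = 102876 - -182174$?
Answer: $- \frac{7855737996207}{158} \approx -4.972 \cdot 10^{10}$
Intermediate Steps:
$k = 285050$ ($k = 102876 + 182174 = 285050$)
$N = 12$
$\left(\left(N - \frac{3}{157 + 1}\right) + 441852\right) \left(k - 397573\right) = \left(\left(12 - \frac{3}{157 + 1}\right) + 441852\right) \left(285050 - 397573\right) = \left(\left(12 - \frac{3}{158}\right) + 441852\right) \left(-112523\right) = \left(\frac{1893}{158} + 441852\right) \left(-112523\right) = \frac{69814509}{158} \left(-112523\right) = - \frac{7855737996207}{158}$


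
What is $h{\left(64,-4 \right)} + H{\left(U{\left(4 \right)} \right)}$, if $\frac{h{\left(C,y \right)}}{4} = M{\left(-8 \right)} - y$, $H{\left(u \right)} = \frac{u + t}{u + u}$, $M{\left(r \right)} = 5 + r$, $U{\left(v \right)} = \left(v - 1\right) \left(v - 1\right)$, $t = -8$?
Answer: $\frac{73}{18} \approx 4.0556$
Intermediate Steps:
$U{\left(v \right)} = \left(-1 + v\right)^{2}$ ($U{\left(v \right)} = \left(-1 + v\right) \left(-1 + v\right) = \left(-1 + v\right)^{2}$)
$H{\left(u \right)} = \frac{-8 + u}{2 u}$ ($H{\left(u \right)} = \frac{u - 8}{u + u} = \frac{-8 + u}{2 u}$)
$h{\left(C,y \right)} = -12 - 4 y$ ($h{\left(C,y \right)} = 4 \left(\left(5 - 8\right) - y\right) = 4 \left(-3 - y\right) = -12 - 4 y$)
$h{\left(64,-4 \right)} + H{\left(U{\left(4 \right)} \right)} = \left(-12 - -16\right) + \frac{-8 + \left(-1 + 4\right)^{2}}{2 \left(-1 + 4\right)^{2}} = \left(-12 + 16\right) + \frac{-8 + 3^{2}}{2 \cdot 3^{2}} = 4 + \frac{-8 + 9}{2 \cdot 9} = 4 + \frac{1}{2} \cdot \frac{1}{9} \cdot 1 = 4 + \frac{1}{18} = \frac{73}{18}$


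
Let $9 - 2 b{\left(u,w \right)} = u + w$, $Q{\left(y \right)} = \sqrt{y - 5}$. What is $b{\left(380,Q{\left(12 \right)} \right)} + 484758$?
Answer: $\frac{969145}{2} - \frac{\sqrt{7}}{2} \approx 4.8457 \cdot 10^{5}$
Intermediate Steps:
$Q{\left(y \right)} = \sqrt{-5 + y}$
$b{\left(u,w \right)} = \frac{9}{2} - \frac{u}{2} - \frac{w}{2}$ ($b{\left(u,w \right)} = \frac{9}{2} - \frac{u + w}{2} = \frac{9}{2} - \left(\frac{u}{2} + \frac{w}{2}\right) = \frac{9}{2} - \frac{u}{2} - \frac{w}{2}$)
$b{\left(380,Q{\left(12 \right)} \right)} + 484758 = \left(\frac{9}{2} - 190 - \frac{\sqrt{-5 + 12}}{2}\right) + 484758 = \left(\frac{9}{2} - 190 - \frac{\sqrt{7}}{2}\right) + 484758 = \left(- \frac{371}{2} - \frac{\sqrt{7}}{2}\right) + 484758 = \frac{969145}{2} - \frac{\sqrt{7}}{2}$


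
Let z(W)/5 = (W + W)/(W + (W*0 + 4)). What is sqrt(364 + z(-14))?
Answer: 3*sqrt(42) ≈ 19.442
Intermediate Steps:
z(W) = 10*W/(4 + W) (z(W) = 5*((W + W)/(W + (W*0 + 4))) = 5*((2*W)/(W + (0 + 4))) = 5*((2*W)/(W + 4)) = 5*((2*W)/(4 + W)) = 5*(2*W/(4 + W)) = 10*W/(4 + W))
sqrt(364 + z(-14)) = sqrt(364 + 10*(-14)/(4 - 14)) = sqrt(364 + 10*(-14)/(-10)) = sqrt(364 + 10*(-14)*(-1/10)) = sqrt(364 + 14) = sqrt(378) = 3*sqrt(42)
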